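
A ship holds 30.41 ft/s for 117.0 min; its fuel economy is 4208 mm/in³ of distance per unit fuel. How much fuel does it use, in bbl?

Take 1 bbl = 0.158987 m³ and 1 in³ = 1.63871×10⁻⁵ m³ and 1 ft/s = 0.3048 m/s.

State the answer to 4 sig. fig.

30.41 ft/s → 9.26897 m/s
117.0 min → 7020 s
d = v × t = 9.26897 × 7020 = 65068.2 m
4208 mm/in³ → 256787 m/m³
V = d / (distance per unit fuel) = 65068.2 / 256787 = 0.253394 m³
In bbl: 0.253394 / 0.158987 = 1.5938 bbl

1.594 bbl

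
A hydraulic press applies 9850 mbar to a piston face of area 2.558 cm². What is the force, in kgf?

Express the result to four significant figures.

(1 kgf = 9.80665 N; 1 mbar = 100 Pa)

9850 mbar × 100 = 985000 Pa
2.558 cm² × 0.0001 = 2.558×10⁻⁴ m²
F = P × A = 985000 Pa × 2.558×10⁻⁴ m² = 251.963 N
251.963 N ÷ (9.80665 N/kgf) = 25.6931 kgf

25.69 kgf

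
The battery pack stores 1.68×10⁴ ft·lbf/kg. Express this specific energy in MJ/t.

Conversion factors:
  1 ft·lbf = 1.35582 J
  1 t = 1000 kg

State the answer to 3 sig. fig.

22.8 MJ/t

1.68×10⁴ ft·lbf/kg × 1.35582 J/ft·lbf = 22777.8 J/kg
22777.8 J/kg ÷ 1000000 J/MJ × 1000 kg/t = 22.7778 MJ/t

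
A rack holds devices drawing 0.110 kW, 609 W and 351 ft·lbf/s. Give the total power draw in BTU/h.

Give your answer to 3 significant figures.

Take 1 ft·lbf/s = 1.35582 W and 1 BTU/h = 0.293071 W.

4080 BTU/h

0.110 kW × 1000 → 110 W
609 W (already W)
351 ft·lbf/s × 1.35582 → 475.893 W
Sum: 110 + 609 + 475.893 = 1194.89 W
In BTU/h: 1194.89 / 0.293071 = 4077.13 BTU/h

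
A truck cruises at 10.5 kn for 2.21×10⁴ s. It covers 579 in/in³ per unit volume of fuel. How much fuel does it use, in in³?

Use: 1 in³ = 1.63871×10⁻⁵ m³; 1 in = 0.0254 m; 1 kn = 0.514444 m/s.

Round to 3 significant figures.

8120 in³

10.5 kn → 5.40166 m/s
d = v × t = 5.40166 × 22100 = 119377 m
579 in/in³ → 897450 m/m³
V = d / (distance per unit fuel) = 119377 / 897450 = 0.133018 m³
In in³: 0.133018 / 1.63871×10⁻⁵ = 8117.24 in³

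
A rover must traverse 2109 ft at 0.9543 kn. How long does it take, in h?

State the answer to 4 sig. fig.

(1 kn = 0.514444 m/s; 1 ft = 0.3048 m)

2109 ft × 0.3048 → 642.823 m
0.9543 kn × 0.514444 → 0.490934 m/s
t = d / v = 642.823 m / 0.490934 m/s = 1309.39 s
1309.39 s ÷ (3600 s/h) = 0.363719 h

0.3637 h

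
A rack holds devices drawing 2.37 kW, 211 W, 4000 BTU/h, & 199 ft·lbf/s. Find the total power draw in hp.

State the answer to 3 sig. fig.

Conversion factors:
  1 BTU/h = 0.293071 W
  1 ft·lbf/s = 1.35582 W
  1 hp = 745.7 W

2.37 kW × 1000 = 2370 W
211 W (already W)
4000 BTU/h × 0.293071 = 1172.28 W
199 ft·lbf/s × 1.35582 = 269.808 W
Total: 2370 + 211 + 1172.28 + 269.808 = 4023.09 W
In hp: 4023.09 / 745.7 = 5.39505 hp

5.40 hp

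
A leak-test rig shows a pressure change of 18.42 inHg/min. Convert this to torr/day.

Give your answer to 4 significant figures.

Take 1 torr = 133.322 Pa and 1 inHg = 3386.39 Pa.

6.737×10⁵ torr/day

18.42 inHg/min × 3386.39 Pa/inHg ÷ 60 s/min = 1039.62 Pa/s
1039.62 Pa/s ÷ 133.322 Pa/torr × 86400 s/day = 673731 torr/day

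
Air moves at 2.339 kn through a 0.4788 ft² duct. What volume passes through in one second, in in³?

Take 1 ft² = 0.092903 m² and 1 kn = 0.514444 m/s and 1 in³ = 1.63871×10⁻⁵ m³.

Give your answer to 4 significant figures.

3266 in³

2.339 kn × 0.514444 → 1.20328 m/s
0.4788 ft² × 0.092903 → 0.044482 m²
V = v × A × t = 1.20328 m/s × 0.044482 m² × 1 s = 0.0535243 m³
0.0535243 m³ ÷ (1.63871×10⁻⁵ m³/in³) = 3266.25 in³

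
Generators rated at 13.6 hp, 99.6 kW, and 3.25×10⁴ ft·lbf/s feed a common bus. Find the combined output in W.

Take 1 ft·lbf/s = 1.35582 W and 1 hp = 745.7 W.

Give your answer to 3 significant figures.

1.54×10⁵ W

13.6 hp × 745.7 = 10141.5 W
99.6 kW × 1000 = 99600 W
3.25×10⁴ ft·lbf/s × 1.35582 = 44064.2 W
Sum: 10141.5 + 99600 + 44064.2 = 153806 W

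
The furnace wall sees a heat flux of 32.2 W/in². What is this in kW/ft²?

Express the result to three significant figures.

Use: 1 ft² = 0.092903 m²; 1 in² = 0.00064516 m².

32.2 W/in² ÷ 0.00064516 m²/in² = 49910.1 W/m²
49910.1 W/m² ÷ 1000 W/kW × 0.092903 m²/ft² = 4.6368 kW/ft²

4.64 kW/ft²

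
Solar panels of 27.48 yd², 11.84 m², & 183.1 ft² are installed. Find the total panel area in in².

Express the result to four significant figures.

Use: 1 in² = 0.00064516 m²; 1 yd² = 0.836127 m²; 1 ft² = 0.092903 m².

8.033×10⁴ in²

27.48 yd² × 0.836127 = 22.9768 m²
11.84 m² (already m²)
183.1 ft² × 0.092903 = 17.0105 m²
Combined: 22.9768 + 11.84 + 17.0105 = 51.8273 m²
In in²: 51.8273 / 0.00064516 = 80332.5 in²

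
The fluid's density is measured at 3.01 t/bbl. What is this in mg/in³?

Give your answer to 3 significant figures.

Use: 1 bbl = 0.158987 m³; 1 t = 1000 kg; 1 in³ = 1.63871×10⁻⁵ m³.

3.10×10⁵ mg/in³

3.01 t/bbl × 1000 kg/t ÷ 0.158987 m³/bbl = 18932.4 kg/m³
18932.4 kg/m³ ÷ 10⁻⁶ kg/mg × 1.63871×10⁻⁵ m³/in³ = 310247 mg/in³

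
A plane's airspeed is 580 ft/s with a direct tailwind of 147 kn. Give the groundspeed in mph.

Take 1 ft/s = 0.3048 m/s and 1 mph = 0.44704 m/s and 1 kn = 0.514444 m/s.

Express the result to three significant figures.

580 ft/s × 0.3048 = 176.784 m/s
147 kn × 0.514444 = 75.6233 m/s
Combined: 176.784 + 75.6233 = 252.407 m/s
In mph: 252.407 / 0.44704 = 564.618 mph

565 mph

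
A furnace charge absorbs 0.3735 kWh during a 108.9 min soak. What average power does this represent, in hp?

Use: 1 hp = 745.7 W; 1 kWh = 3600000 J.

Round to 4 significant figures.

0.2760 hp

0.3735 kWh × 3600000 = 1.3446×10⁶ J
108.9 min × 60 = 6534 s
P = E / t = 1.3446×10⁶ J / 6534 s = 205.785 W
205.785 W ÷ (745.7 W/hp) = 0.275962 hp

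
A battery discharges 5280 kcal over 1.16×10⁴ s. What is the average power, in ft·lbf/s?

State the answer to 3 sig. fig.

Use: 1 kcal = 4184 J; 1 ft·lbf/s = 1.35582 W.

5280 kcal × 4184 → 2.20915×10⁷ J
P = E / t = 2.20915×10⁷ J / 11600 s = 1904.44 W
1904.44 W ÷ (1.35582 W/ft·lbf/s) = 1404.64 ft·lbf/s

1400 ft·lbf/s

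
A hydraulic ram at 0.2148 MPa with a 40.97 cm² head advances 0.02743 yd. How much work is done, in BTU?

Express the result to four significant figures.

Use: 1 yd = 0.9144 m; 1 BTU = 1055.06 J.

0.2148 MPa → 214800 Pa
40.97 cm² → 0.004097 m²
F = P × A = 214800 × 0.004097 = 880.036 N
0.02743 yd → 0.025082 m
W = F × d = 880.036 × 0.025082 = 22.0731 J
In BTU: 22.0731 / 1055.06 = 0.0209212 BTU

0.02092 BTU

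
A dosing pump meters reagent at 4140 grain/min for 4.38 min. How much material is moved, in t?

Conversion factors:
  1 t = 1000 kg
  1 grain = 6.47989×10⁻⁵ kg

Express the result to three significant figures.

0.00118 t

4140 grain/min → 0.00447112 kg/s
4.38 min → 262.8 s
m = ṁ × t = 0.00447112 × 262.8 = 1.17501 kg
In t: 1.17501 / 1000 = 0.00117501 t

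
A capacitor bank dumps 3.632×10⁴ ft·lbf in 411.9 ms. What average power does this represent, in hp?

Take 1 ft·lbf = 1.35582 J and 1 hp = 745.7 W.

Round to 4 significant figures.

160.3 hp

3.632×10⁴ ft·lbf × 1.35582 → 49243.4 J
411.9 ms × 0.001 → 0.4119 s
P = E / t = 49243.4 J / 0.4119 s = 119552 W
119552 W ÷ (745.7 W/hp) = 160.322 hp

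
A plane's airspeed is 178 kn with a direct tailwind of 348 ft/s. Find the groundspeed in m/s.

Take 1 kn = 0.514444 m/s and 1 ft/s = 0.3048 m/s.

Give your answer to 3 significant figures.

198 m/s

178 kn × 0.514444 = 91.571 m/s
348 ft/s × 0.3048 = 106.07 m/s
Sum: 91.571 + 106.07 = 197.641 m/s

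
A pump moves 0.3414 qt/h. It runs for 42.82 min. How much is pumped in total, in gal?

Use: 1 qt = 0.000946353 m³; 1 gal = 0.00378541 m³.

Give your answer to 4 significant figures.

0.3414 qt/h → 8.97458×10⁻⁸ m³/s
42.82 min → 2569.2 s
V = Q × t = 8.97458×10⁻⁸ × 2569.2 = 2.30575×10⁻⁴ m³
In gal: 2.30575×10⁻⁴ / 0.00378541 = 0.0609115 gal

0.06091 gal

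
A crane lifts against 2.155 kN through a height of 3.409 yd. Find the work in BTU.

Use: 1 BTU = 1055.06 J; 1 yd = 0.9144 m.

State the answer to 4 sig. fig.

6.367 BTU

2.155 kN × 1000 → 2155 N
3.409 yd × 0.9144 → 3.11719 m
W = F × d = 2155 N × 3.11719 m = 6717.54 J
6717.54 J ÷ (1055.06 J/BTU) = 6.36697 BTU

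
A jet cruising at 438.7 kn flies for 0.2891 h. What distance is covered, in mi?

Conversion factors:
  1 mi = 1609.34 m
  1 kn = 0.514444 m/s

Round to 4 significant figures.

438.7 kn × 0.514444 = 225.687 m/s
0.2891 h × 3600 = 1040.76 s
d = v × t = 225.687 m/s × 1040.76 s = 234886 m
234886 m ÷ (1609.34 m/mi) = 145.952 mi

146.0 mi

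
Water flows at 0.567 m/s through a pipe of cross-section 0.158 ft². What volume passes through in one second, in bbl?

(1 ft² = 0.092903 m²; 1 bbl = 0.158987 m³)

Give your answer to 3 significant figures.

0.158 ft² × 0.092903 → 0.0146787 m²
V = v × A × t = 0.567 m/s × 0.0146787 m² × 1 s = 0.00832282 m³
0.00832282 m³ ÷ (0.158987 m³/bbl) = 0.0523491 bbl

0.0523 bbl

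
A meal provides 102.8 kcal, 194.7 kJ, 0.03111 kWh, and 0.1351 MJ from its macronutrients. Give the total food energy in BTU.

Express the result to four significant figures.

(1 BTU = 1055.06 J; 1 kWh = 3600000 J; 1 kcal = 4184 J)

826.4 BTU

102.8 kcal × 4184 = 430115 J
194.7 kJ × 1000 = 194700 J
0.03111 kWh × 3600000 = 111996 J
0.1351 MJ × 1000000 = 135100 J
Sum: 430115 + 194700 + 111996 + 135100 = 871911 J
In BTU: 871911 / 1055.06 = 826.409 BTU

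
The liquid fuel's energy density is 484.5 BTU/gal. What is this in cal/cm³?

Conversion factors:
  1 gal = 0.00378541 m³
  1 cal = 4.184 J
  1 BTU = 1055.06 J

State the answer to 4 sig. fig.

32.28 cal/cm³

484.5 BTU/gal × 1055.06 J/BTU ÷ 0.00378541 m³/gal = 1.35039×10⁸ J/m³
1.35039×10⁸ J/m³ ÷ 4.184 J/cal × 10⁻⁶ m³/cm³ = 32.2751 cal/cm³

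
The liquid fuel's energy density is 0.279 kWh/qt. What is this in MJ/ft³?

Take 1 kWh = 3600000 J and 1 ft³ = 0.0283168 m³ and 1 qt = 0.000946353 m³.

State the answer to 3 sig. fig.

30.1 MJ/ft³

0.279 kWh/qt × 3600000 J/kWh ÷ 0.000946353 m³/qt = 1.06134×10⁹ J/m³
1.06134×10⁹ J/m³ ÷ 1000000 J/MJ × 0.0283168 m³/ft³ = 30.0538 MJ/ft³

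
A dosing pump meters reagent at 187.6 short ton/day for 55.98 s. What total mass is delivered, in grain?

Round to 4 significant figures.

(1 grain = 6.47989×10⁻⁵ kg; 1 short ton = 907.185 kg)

1.702×10⁶ grain

187.6 short ton/day → 1.96977 kg/s
m = ṁ × t = 1.96977 × 55.98 = 110.268 kg
In grain: 110.268 / 6.47989×10⁻⁵ = 1.7017×10⁶ grain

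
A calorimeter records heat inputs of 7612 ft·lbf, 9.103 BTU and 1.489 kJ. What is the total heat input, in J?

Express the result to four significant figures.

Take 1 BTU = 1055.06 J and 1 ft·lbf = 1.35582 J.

2.141×10⁴ J

7612 ft·lbf × 1.35582 = 10320.5 J
9.103 BTU × 1055.06 = 9604.21 J
1.489 kJ × 1000 = 1489 J
Sum: 10320.5 + 9604.21 + 1489 = 21413.7 J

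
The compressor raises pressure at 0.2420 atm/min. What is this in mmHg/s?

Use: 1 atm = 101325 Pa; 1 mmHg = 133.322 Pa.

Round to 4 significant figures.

0.2420 atm/min × 101325 Pa/atm ÷ 60 s/min = 408.677 Pa/s
408.677 Pa/s ÷ 133.322 Pa/mmHg = 3.06534 mmHg/s

3.065 mmHg/s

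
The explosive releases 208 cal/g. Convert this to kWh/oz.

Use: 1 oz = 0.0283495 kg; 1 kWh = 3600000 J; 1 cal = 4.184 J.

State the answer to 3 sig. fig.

208 cal/g × 4.184 J/cal ÷ 0.001 kg/g = 870272 J/kg
870272 J/kg ÷ 3600000 J/kWh × 0.0283495 kg/oz = 0.00685327 kWh/oz

0.00685 kWh/oz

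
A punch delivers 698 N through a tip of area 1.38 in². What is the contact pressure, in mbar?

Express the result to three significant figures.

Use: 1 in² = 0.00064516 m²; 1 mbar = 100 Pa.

1.38 in² × 0.00064516 = 8.90321×10⁻⁴ m²
P = F / A = 698 N / 8.90321×10⁻⁴ m² = 783987 Pa
783987 Pa ÷ (100 Pa/mbar) = 7839.87 mbar

7840 mbar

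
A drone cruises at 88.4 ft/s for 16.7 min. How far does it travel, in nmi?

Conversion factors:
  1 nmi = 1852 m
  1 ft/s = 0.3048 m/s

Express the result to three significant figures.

88.4 ft/s × 0.3048 = 26.9443 m/s
16.7 min × 60 = 1002 s
d = v × t = 26.9443 m/s × 1002 s = 26998.2 m
26998.2 m ÷ (1852 m/nmi) = 14.5779 nmi

14.6 nmi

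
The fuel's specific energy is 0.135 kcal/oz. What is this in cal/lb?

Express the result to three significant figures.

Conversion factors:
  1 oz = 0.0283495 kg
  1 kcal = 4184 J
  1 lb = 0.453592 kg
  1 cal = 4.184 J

0.135 kcal/oz × 4184 J/kcal ÷ 0.0283495 kg/oz = 19924.2 J/kg
19924.2 J/kg ÷ 4.184 J/cal × 0.453592 kg/lb = 2160 cal/lb

2160 cal/lb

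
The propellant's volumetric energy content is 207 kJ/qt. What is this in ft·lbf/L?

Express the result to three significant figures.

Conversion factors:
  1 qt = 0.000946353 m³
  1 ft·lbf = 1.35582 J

1.61×10⁵ ft·lbf/L

207 kJ/qt × 1000 J/kJ ÷ 0.000946353 m³/qt = 2.18734×10⁸ J/m³
2.18734×10⁸ J/m³ ÷ 1.35582 J/ft·lbf × 0.001 m³/L = 161330 ft·lbf/L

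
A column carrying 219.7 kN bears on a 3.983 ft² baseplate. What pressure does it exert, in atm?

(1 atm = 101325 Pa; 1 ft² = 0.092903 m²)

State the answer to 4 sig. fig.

219.7 kN × 1000 = 219700 N
3.983 ft² × 0.092903 = 0.370033 m²
P = F / A = 219700 N / 0.370033 m² = 593731 Pa
593731 Pa ÷ (101325 Pa/atm) = 5.85967 atm

5.860 atm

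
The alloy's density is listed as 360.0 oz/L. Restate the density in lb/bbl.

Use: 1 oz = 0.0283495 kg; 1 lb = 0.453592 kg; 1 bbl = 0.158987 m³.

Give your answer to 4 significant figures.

360.0 oz/L × 0.0283495 kg/oz ÷ 0.001 m³/L = 10205.8 kg/m³
10205.8 kg/m³ ÷ 0.453592 kg/lb × 0.158987 m³/bbl = 3577.2 lb/bbl

3577 lb/bbl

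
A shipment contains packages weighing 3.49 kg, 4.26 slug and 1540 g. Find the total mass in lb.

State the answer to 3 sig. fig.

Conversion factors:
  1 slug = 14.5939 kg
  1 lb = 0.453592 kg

3.49 kg (already kg)
4.26 slug × 14.5939 = 62.17 kg
1540 g × 0.001 = 1.54 kg
Combined: 3.49 + 62.17 + 1.54 = 67.2 kg
In lb: 67.2 / 0.453592 = 148.151 lb

148 lb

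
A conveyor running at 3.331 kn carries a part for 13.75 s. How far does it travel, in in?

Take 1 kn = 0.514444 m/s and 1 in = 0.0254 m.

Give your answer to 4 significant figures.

3.331 kn × 0.514444 = 1.71361 m/s
d = v × t = 1.71361 m/s × 13.75 s = 23.5621 m
23.5621 m ÷ (0.0254 m/in) = 927.642 in

927.6 in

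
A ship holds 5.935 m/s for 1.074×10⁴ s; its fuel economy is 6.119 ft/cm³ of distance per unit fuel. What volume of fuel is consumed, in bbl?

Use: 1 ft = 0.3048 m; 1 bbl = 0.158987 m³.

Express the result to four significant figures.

0.2150 bbl

d = v × t = 5.935 × 10740 = 63741.9 m
6.119 ft/cm³ → 1.86507×10⁶ m/m³
V = d / (distance per unit fuel) = 63741.9 / 1.86507×10⁶ = 0.0341767 m³
In bbl: 0.0341767 / 0.158987 = 0.214965 bbl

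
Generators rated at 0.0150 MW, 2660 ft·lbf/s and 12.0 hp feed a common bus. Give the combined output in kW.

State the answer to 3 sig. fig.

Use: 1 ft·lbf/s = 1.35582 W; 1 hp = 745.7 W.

27.6 kW

0.0150 MW × 1000000 = 15000 W
2660 ft·lbf/s × 1.35582 = 3606.48 W
12.0 hp × 745.7 = 8948.4 W
Total: 15000 + 3606.48 + 8948.4 = 27554.9 W
In kW: 27554.9 / 1000 = 27.5549 kW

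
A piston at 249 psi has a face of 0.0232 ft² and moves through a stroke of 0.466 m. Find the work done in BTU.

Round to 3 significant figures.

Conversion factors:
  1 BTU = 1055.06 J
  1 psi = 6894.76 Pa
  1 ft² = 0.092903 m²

249 psi → 1.7168×10⁶ Pa
0.0232 ft² → 0.00215535 m²
F = P × A = 1.7168×10⁶ × 0.00215535 = 3700.3 N
W = F × d = 3700.3 × 0.466 = 1724.34 J
In BTU: 1724.34 / 1055.06 = 1.63435 BTU

1.63 BTU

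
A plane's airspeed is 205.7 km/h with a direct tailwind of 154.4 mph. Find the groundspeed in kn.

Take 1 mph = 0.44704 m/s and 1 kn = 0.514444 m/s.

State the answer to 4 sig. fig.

245.2 kn

205.7 km/h × (1/3.6) = 57.1389 m/s
154.4 mph × 0.44704 = 69.023 m/s
Sum: 57.1389 + 69.023 = 126.162 m/s
In kn: 126.162 / 0.514444 = 245.24 kn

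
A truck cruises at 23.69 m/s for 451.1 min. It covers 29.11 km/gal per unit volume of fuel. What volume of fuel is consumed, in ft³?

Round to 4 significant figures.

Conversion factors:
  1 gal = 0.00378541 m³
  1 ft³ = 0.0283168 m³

2.945 ft³

451.1 min → 27066 s
d = v × t = 23.69 × 27066 = 641194 m
29.11 km/gal → 7.69005×10⁶ m/m³
V = d / (distance per unit fuel) = 641194 / 7.69005×10⁶ = 0.0833797 m³
In ft³: 0.0833797 / 0.0283168 = 2.94453 ft³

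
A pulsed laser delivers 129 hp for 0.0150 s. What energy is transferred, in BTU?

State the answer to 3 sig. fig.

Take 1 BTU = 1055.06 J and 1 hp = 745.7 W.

129 hp × 745.7 → 96195.3 W
E = P × t = 96195.3 W × 0.015 s = 1442.93 J
1442.93 J ÷ (1055.06 J/BTU) = 1.36763 BTU

1.37 BTU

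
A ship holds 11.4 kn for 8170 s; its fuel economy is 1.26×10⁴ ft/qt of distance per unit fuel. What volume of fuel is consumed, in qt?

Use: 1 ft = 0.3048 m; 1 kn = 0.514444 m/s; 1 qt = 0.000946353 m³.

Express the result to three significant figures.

12.5 qt

11.4 kn → 5.86466 m/s
d = v × t = 5.86466 × 8170 = 47914.3 m
1.26×10⁴ ft/qt → 4.05819×10⁶ m/m³
V = d / (distance per unit fuel) = 47914.3 / 4.05819×10⁶ = 0.0118068 m³
In qt: 0.0118068 / 0.000946353 = 12.4761 qt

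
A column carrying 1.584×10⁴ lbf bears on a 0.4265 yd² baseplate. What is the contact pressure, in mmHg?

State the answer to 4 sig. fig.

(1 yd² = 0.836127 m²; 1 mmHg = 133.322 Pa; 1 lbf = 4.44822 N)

1482 mmHg

1.584×10⁴ lbf × 4.44822 = 70459.8 N
0.4265 yd² × 0.836127 = 0.356608 m²
P = F / A = 70459.8 N / 0.356608 m² = 197583 Pa
197583 Pa ÷ (133.322 Pa/mmHg) = 1482 mmHg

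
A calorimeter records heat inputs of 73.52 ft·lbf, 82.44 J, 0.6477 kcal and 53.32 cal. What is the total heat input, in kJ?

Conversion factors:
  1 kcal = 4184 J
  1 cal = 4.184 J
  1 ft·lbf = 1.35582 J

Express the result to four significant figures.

3.115 kJ

73.52 ft·lbf × 1.35582 → 99.6799 J
82.44 J (already J)
0.6477 kcal × 4184 → 2709.98 J
53.32 cal × 4.184 → 223.091 J
Combined: 99.6799 + 82.44 + 2709.98 + 223.091 = 3115.19 J
In kJ: 3115.19 / 1000 = 3.11519 kJ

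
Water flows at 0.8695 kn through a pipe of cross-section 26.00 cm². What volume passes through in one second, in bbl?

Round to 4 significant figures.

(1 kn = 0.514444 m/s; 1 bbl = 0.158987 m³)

0.8695 kn × 0.514444 → 0.447309 m/s
26.00 cm² × 0.0001 → 0.0026 m²
V = v × A × t = 0.447309 m/s × 0.0026 m² × 1 s = 0.001163 m³
0.001163 m³ ÷ (0.158987 m³/bbl) = 0.00731506 bbl

0.007315 bbl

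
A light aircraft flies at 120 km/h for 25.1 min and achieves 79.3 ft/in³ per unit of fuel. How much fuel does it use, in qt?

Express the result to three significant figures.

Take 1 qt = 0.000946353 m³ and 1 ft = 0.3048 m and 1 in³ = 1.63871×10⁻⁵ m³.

36.0 qt

120 km/h → 33.3333 m/s
25.1 min → 1506 s
d = v × t = 33.3333 × 1506 = 50199.9 m
79.3 ft/in³ → 1.47498×10⁶ m/m³
V = d / (distance per unit fuel) = 50199.9 / 1.47498×10⁶ = 0.0340343 m³
In qt: 0.0340343 / 0.000946353 = 35.9636 qt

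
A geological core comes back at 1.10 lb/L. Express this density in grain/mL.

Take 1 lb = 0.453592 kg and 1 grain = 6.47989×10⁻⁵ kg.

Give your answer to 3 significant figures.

1.10 lb/L × 0.453592 kg/lb ÷ 0.001 m³/L = 498.951 kg/m³
498.951 kg/m³ ÷ 6.47989×10⁻⁵ kg/grain × 10⁻⁶ m³/mL = 7.69999 grain/mL

7.70 grain/mL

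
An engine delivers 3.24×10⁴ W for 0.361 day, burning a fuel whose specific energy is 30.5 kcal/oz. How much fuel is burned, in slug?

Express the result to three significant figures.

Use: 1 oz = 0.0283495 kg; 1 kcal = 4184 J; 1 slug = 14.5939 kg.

15.4 slug

0.361 day → 31190.4 s
E = P × t = 32400 × 31190.4 = 1.01057×10⁹ J
30.5 kcal/oz → 4.50138×10⁶ J/kg
m = E / e_s = 1.01057×10⁹ / 4.50138×10⁶ = 224.502 kg
In slug: 224.502 / 14.5939 = 15.3833 slug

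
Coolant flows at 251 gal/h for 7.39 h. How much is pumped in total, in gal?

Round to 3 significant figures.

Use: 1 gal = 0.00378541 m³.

251 gal/h → 2.63927×10⁻⁴ m³/s
7.39 h → 26604 s
V = Q × t = 2.63927×10⁻⁴ × 26604 = 7.02151 m³
In gal: 7.02151 / 0.00378541 = 1854.89 gal

1850 gal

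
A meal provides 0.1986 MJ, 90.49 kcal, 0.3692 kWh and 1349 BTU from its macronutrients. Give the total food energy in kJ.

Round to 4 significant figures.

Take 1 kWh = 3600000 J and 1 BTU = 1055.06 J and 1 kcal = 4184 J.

0.1986 MJ × 1000000 = 198600 J
90.49 kcal × 4184 = 378610 J
0.3692 kWh × 3600000 = 1.32912×10⁶ J
1349 BTU × 1055.06 = 1.42328×10⁶ J
Sum: 198600 + 378610 + 1.32912×10⁶ + 1.42328×10⁶ = 3.32961×10⁶ J
In kJ: 3.32961×10⁶ / 1000 = 3329.61 kJ

3330 kJ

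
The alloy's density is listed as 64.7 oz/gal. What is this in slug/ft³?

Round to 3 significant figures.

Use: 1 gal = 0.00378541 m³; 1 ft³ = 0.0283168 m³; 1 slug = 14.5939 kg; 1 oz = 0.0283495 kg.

0.940 slug/ft³

64.7 oz/gal × 0.0283495 kg/oz ÷ 0.00378541 m³/gal = 484.548 kg/m³
484.548 kg/m³ ÷ 14.5939 kg/slug × 0.0283168 m³/ft³ = 0.940177 slug/ft³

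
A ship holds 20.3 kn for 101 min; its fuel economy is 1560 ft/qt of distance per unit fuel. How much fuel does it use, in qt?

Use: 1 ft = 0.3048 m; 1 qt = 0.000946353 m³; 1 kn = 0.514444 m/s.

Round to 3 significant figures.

133 qt

20.3 kn → 10.4432 m/s
101 min → 6060 s
d = v × t = 10.4432 × 6060 = 63285.8 m
1560 ft/qt → 502443 m/m³
V = d / (distance per unit fuel) = 63285.8 / 502443 = 0.125956 m³
In qt: 0.125956 / 0.000946353 = 133.096 qt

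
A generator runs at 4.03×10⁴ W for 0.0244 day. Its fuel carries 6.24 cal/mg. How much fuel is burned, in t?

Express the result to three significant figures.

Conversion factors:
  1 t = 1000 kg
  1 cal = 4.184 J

0.0244 day → 2108.16 s
E = P × t = 40300 × 2108.16 = 8.49588×10⁷ J
6.24 cal/mg → 2.61082×10⁷ J/kg
m = E / e_s = 8.49588×10⁷ / 2.61082×10⁷ = 3.2541 kg
In t: 3.2541 / 1000 = 0.0032541 t

0.00325 t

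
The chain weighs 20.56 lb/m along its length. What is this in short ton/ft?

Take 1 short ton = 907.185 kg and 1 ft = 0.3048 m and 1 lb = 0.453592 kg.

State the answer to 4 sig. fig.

0.003133 short ton/ft

20.56 lb/m × 0.453592 kg/lb = 9.32585 kg/m
9.32585 kg/m ÷ 907.185 kg/short ton × 0.3048 m/ft = 0.00313334 short ton/ft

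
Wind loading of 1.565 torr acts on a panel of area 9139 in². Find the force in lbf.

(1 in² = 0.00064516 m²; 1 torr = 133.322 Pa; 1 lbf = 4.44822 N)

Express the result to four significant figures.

276.6 lbf

1.565 torr × 133.322 = 208.649 Pa
9139 in² × 0.00064516 = 5.89612 m²
F = P × A = 208.649 Pa × 5.89612 m² = 1230.22 N
1230.22 N ÷ (4.44822 N/lbf) = 276.565 lbf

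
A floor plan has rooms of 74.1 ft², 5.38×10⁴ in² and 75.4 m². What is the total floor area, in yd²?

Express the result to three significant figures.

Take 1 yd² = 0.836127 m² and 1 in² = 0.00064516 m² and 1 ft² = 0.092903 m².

74.1 ft² × 0.092903 = 6.88411 m²
5.38×10⁴ in² × 0.00064516 = 34.7096 m²
75.4 m² (already m²)
Sum: 6.88411 + 34.7096 + 75.4 = 116.994 m²
In yd²: 116.994 / 0.836127 = 139.924 yd²

140 yd²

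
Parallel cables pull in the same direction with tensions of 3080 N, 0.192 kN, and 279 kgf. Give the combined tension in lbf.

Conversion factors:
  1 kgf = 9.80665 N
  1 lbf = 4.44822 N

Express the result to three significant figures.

1350 lbf

3080 N (already N)
0.192 kN × 1000 = 192 N
279 kgf × 9.80665 = 2736.06 N
Sum: 3080 + 192 + 2736.06 = 6008.06 N
In lbf: 6008.06 / 4.44822 = 1350.67 lbf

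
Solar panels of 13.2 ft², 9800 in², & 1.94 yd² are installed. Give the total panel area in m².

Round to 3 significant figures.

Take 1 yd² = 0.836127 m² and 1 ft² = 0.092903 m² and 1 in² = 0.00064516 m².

9.17 m²

13.2 ft² × 0.092903 = 1.22632 m²
9800 in² × 0.00064516 = 6.32257 m²
1.94 yd² × 0.836127 = 1.62209 m²
Combined: 1.22632 + 6.32257 + 1.62209 = 9.17098 m²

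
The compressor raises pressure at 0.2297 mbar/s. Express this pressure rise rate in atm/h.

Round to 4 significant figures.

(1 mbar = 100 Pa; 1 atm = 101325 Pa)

0.8161 atm/h

0.2297 mbar/s × 100 Pa/mbar = 22.97 Pa/s
22.97 Pa/s ÷ 101325 Pa/atm × 3600 s/h = 0.816107 atm/h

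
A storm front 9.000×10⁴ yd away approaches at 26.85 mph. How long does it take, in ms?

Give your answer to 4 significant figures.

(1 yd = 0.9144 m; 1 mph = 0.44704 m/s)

9.000×10⁴ yd × 0.9144 = 82296 m
26.85 mph × 0.44704 = 12.003 m/s
t = d / v = 82296 m / 12.003 m/s = 6856.29 s
6856.29 s ÷ (0.001 s/ms) = 6.85629×10⁶ ms

6.856×10⁶ ms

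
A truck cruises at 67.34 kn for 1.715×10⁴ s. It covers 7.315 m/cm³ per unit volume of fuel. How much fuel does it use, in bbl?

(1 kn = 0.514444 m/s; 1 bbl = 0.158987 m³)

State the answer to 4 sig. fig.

67.34 kn → 34.6427 m/s
d = v × t = 34.6427 × 17150 = 594122 m
7.315 m/cm³ → 7.315×10⁶ m/m³
V = d / (distance per unit fuel) = 594122 / 7.315×10⁶ = 0.0812197 m³
In bbl: 0.0812197 / 0.158987 = 0.510857 bbl

0.5109 bbl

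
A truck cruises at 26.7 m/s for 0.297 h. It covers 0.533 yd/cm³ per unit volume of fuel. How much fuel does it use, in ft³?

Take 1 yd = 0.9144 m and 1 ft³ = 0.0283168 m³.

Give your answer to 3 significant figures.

2.07 ft³

0.297 h → 1069.2 s
d = v × t = 26.7 × 1069.2 = 28547.6 m
0.533 yd/cm³ → 487375 m/m³
V = d / (distance per unit fuel) = 28547.6 / 487375 = 0.0585742 m³
In ft³: 0.0585742 / 0.0283168 = 2.06853 ft³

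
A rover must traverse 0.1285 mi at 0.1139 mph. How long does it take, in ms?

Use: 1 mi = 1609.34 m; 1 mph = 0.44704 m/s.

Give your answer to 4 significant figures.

0.1285 mi × 1609.34 → 206.8 m
0.1139 mph × 0.44704 → 0.0509179 m/s
t = d / v = 206.8 m / 0.0509179 m/s = 4061.44 s
4061.44 s ÷ (0.001 s/ms) = 4.06144×10⁶ ms

4.061×10⁶ ms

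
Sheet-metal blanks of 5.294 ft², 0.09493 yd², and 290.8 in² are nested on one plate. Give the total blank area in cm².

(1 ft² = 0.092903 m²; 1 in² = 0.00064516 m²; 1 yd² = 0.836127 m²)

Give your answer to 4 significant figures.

7588 cm²

5.294 ft² × 0.092903 = 0.491828 m²
0.09493 yd² × 0.836127 = 0.0793735 m²
290.8 in² × 0.00064516 = 0.187613 m²
Combined: 0.491828 + 0.0793735 + 0.187613 = 0.758814 m²
In cm²: 0.758814 / 0.0001 = 7588.14 cm²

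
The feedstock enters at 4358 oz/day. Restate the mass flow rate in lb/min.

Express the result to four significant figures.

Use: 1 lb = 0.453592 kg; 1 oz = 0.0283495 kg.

4358 oz/day × 0.0283495 kg/oz ÷ 86400 s/day = 0.00142994 kg/s
0.00142994 kg/s ÷ 0.453592 kg/lb × 60 s/min = 0.189149 lb/min

0.1891 lb/min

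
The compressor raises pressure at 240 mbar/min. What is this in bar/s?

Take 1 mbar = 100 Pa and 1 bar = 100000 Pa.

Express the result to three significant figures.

240 mbar/min × 100 Pa/mbar ÷ 60 s/min = 400 Pa/s
400 Pa/s ÷ 100000 Pa/bar = 0.004 bar/s

0.00400 bar/s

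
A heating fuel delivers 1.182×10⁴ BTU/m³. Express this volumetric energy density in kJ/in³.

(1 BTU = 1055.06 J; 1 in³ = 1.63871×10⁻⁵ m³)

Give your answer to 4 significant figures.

0.2044 kJ/in³

1.182×10⁴ BTU/m³ × 1055.06 J/BTU = 1.24708×10⁷ J/m³
1.24708×10⁷ J/m³ ÷ 1000 J/kJ × 1.63871×10⁻⁵ m³/in³ = 0.20436 kJ/in³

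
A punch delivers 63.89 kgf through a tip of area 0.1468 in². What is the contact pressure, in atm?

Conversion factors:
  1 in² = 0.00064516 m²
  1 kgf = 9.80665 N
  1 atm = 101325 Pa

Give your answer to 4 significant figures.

65.29 atm

63.89 kgf × 9.80665 → 626.547 N
0.1468 in² × 0.00064516 → 9.47095×10⁻⁵ m²
P = F / A = 626.547 N / 9.47095×10⁻⁵ m² = 6.61546×10⁶ Pa
6.61546×10⁶ Pa ÷ (101325 Pa/atm) = 65.2895 atm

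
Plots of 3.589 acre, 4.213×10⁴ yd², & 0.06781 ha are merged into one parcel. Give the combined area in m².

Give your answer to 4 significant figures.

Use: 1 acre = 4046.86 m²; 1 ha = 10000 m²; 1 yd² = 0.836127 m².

3.589 acre × 4046.86 = 14524.2 m²
4.213×10⁴ yd² × 0.836127 = 35226 m²
0.06781 ha × 10000 = 678.1 m²
Total: 14524.2 + 35226 + 678.1 = 50428.3 m²

5.043×10⁴ m²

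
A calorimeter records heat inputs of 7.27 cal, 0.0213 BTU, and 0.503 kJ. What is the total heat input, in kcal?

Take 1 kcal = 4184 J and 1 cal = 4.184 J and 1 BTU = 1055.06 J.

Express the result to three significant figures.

7.27 cal × 4.184 = 30.4177 J
0.0213 BTU × 1055.06 = 22.4728 J
0.503 kJ × 1000 = 503 J
Sum: 30.4177 + 22.4728 + 503 = 555.89 J
In kcal: 555.89 / 4184 = 0.132861 kcal

0.133 kcal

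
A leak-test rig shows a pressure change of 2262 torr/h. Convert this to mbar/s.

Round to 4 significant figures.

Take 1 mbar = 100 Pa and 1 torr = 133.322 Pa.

0.8377 mbar/s

2262 torr/h × 133.322 Pa/torr ÷ 3600 s/h = 83.7707 Pa/s
83.7707 Pa/s ÷ 100 Pa/mbar = 0.837707 mbar/s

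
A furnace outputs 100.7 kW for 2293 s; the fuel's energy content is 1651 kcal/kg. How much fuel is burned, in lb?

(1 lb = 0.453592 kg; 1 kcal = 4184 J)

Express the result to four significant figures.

73.69 lb

100.7 kW → 100700 W
E = P × t = 100700 × 2293 = 2.30905×10⁸ J
1651 kcal/kg → 6.90778×10⁶ J/kg
m = E / e_s = 2.30905×10⁸ / 6.90778×10⁶ = 33.4268 kg
In lb: 33.4268 / 0.453592 = 73.6935 lb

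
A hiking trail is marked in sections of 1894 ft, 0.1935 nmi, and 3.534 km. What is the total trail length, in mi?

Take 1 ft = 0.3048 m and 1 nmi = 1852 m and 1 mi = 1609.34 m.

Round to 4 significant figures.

1894 ft × 0.3048 = 577.291 m
0.1935 nmi × 1852 = 358.362 m
3.534 km × 1000 = 3534 m
Combined: 577.291 + 358.362 + 3534 = 4469.65 m
In mi: 4469.65 / 1609.34 = 2.77732 mi

2.777 mi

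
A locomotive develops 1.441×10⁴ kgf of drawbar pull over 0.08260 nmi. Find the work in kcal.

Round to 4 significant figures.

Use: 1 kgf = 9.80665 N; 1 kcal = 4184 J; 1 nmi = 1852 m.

1.441×10⁴ kgf × 9.80665 = 141314 N
0.08260 nmi × 1852 = 152.975 m
W = F × d = 141314 N × 152.975 m = 2.16175×10⁷ J
2.16175×10⁷ J ÷ (4184 J/kcal) = 5166.71 kcal

5167 kcal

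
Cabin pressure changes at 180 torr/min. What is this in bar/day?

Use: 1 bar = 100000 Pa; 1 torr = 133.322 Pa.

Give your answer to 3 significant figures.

346 bar/day

180 torr/min × 133.322 Pa/torr ÷ 60 s/min = 399.966 Pa/s
399.966 Pa/s ÷ 100000 Pa/bar × 86400 s/day = 345.571 bar/day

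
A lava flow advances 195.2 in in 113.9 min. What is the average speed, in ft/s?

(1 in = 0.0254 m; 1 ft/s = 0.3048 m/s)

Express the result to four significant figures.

195.2 in × 0.0254 → 4.95808 m
113.9 min × 60 → 6834 s
v = d / t = 4.95808 m / 6834 s = 7.25502×10⁻⁴ m/s
7.25502×10⁻⁴ m/s ÷ (0.3048 m/s/ft/s) = 0.00238026 ft/s

0.002380 ft/s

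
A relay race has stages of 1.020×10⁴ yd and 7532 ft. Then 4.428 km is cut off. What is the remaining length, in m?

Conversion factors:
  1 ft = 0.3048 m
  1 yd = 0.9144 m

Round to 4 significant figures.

7195 m

1.020×10⁴ yd × 0.9144 = 9326.88 m
7532 ft × 0.3048 = 2295.75 m
4.428 km × 1000 = 4428 m
Result: 9326.88 + 2295.75 − 4428 = 7194.63 m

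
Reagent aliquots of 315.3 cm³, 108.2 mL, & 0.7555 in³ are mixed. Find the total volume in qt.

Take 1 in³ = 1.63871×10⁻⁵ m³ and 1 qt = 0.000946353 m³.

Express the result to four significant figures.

0.4606 qt

315.3 cm³ × 10⁻⁶ → 3.153×10⁻⁴ m³
108.2 mL × 10⁻⁶ → 1.082×10⁻⁴ m³
0.7555 in³ × 1.63871×10⁻⁵ → 1.23805×10⁻⁵ m³
Combined: 3.153×10⁻⁴ + 1.082×10⁻⁴ + 1.23805×10⁻⁵ = 4.35881×10⁻⁴ m³
In qt: 4.35881×10⁻⁴ / 0.000946353 = 0.46059 qt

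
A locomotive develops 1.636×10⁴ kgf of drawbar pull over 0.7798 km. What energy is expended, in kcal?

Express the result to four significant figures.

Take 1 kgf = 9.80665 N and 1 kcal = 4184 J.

1.636×10⁴ kgf × 9.80665 = 160437 N
0.7798 km × 1000 = 779.8 m
W = F × d = 160437 N × 779.8 m = 1.25109×10⁸ J
1.25109×10⁸ J ÷ (4184 J/kcal) = 29901.8 kcal

2.990×10⁴ kcal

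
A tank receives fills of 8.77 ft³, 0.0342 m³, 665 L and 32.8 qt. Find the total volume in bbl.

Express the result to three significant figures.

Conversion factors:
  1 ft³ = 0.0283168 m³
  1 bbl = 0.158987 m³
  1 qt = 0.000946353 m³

6.16 bbl

8.77 ft³ × 0.0283168 = 0.248338 m³
0.0342 m³ (already m³)
665 L × 0.001 = 0.665 m³
32.8 qt × 0.000946353 = 0.0310404 m³
Combined: 0.248338 + 0.0342 + 0.665 + 0.0310404 = 0.978578 m³
In bbl: 0.978578 / 0.158987 = 6.15508 bbl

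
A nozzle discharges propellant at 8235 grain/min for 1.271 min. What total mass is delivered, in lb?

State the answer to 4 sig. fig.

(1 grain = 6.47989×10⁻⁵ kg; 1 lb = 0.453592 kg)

1.495 lb

8235 grain/min → 0.00889365 kg/s
1.271 min → 76.26 s
m = ṁ × t = 0.00889365 × 76.26 = 0.67823 kg
In lb: 0.67823 / 0.453592 = 1.49524 lb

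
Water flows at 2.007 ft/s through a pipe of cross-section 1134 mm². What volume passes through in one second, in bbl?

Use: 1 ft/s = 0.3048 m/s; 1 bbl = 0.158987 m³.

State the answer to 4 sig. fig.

2.007 ft/s × 0.3048 = 0.611734 m/s
1134 mm² × 10⁻⁶ = 0.001134 m²
V = v × A × t = 0.611734 m/s × 0.001134 m² × 1 s = 6.93706×10⁻⁴ m³
6.93706×10⁻⁴ m³ ÷ (0.158987 m³/bbl) = 0.00436329 bbl

0.004363 bbl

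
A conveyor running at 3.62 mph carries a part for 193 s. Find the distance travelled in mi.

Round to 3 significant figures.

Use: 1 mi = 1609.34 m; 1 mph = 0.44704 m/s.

0.194 mi

3.62 mph × 0.44704 → 1.61828 m/s
d = v × t = 1.61828 m/s × 193 s = 312.328 m
312.328 m ÷ (1609.34 m/mi) = 0.194072 mi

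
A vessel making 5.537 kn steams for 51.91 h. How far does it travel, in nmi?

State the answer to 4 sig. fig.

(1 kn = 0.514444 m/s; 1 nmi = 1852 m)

5.537 kn × 0.514444 = 2.84848 m/s
51.91 h × 3600 = 186876 s
d = v × t = 2.84848 m/s × 186876 s = 532313 m
532313 m ÷ (1852 m/nmi) = 287.426 nmi

287.4 nmi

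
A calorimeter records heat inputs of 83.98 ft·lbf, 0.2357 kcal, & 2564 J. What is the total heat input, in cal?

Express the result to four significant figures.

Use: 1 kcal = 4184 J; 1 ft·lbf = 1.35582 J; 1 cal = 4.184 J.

875.7 cal

83.98 ft·lbf × 1.35582 = 113.862 J
0.2357 kcal × 4184 = 986.169 J
2564 J (already J)
Sum: 113.862 + 986.169 + 2564 = 3664.03 J
In cal: 3664.03 / 4.184 = 875.724 cal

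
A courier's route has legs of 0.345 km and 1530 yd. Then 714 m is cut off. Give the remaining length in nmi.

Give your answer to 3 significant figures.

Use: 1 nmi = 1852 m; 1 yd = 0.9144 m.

0.345 km × 1000 = 345 m
1530 yd × 0.9144 = 1399.03 m
714 m (already m)
Net: 345 + 1399.03 − 714 = 1030.03 m
In nmi: 1030.03 / 1852 = 0.556172 nmi

0.556 nmi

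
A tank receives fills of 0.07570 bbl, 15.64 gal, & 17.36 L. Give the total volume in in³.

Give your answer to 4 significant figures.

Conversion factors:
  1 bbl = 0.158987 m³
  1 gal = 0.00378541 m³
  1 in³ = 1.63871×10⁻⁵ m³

0.07570 bbl × 0.158987 → 0.0120353 m³
15.64 gal × 0.00378541 → 0.0592038 m³
17.36 L × 0.001 → 0.01736 m³
Sum: 0.0120353 + 0.0592038 + 0.01736 = 0.0885991 m³
In in³: 0.0885991 / 1.63871×10⁻⁵ = 5406.64 in³

5407 in³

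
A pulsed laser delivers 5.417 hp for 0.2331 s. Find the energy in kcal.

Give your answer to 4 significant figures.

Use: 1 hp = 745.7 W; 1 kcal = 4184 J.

5.417 hp × 745.7 → 4039.46 W
E = P × t = 4039.46 W × 0.2331 s = 941.598 J
941.598 J ÷ (4184 J/kcal) = 0.225047 kcal

0.2250 kcal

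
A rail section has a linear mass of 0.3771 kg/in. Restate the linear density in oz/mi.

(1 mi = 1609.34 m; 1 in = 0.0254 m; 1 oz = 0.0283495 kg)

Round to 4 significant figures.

0.3771 kg/in ÷ 0.0254 m/in = 14.8465 kg/m
14.8465 kg/m ÷ 0.0283495 kg/oz × 1609.34 m/mi = 842804 oz/mi

8.428×10⁵ oz/mi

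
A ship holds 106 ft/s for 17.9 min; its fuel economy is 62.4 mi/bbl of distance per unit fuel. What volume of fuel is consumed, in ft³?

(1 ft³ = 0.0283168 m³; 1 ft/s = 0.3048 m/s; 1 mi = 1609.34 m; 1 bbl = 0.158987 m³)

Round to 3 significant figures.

1.94 ft³

106 ft/s → 32.3088 m/s
17.9 min → 1074 s
d = v × t = 32.3088 × 1074 = 34699.7 m
62.4 mi/bbl → 631642 m/m³
V = d / (distance per unit fuel) = 34699.7 / 631642 = 0.0549357 m³
In ft³: 0.0549357 / 0.0283168 = 1.94004 ft³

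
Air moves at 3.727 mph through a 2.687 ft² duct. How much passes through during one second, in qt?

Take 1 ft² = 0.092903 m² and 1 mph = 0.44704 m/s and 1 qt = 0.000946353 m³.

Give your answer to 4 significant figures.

439.5 qt

3.727 mph × 0.44704 = 1.66612 m/s
2.687 ft² × 0.092903 = 0.24963 m²
V = v × A × t = 1.66612 m/s × 0.24963 m² × 1 s = 0.415914 m³
0.415914 m³ ÷ (0.000946353 m³/qt) = 439.491 qt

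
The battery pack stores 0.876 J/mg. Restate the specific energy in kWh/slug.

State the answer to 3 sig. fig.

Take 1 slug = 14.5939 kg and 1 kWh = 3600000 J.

3.55 kWh/slug

0.876 J/mg ÷ 10⁻⁶ kg/mg = 876000 J/kg
876000 J/kg ÷ 3600000 J/kWh × 14.5939 kg/slug = 3.55118 kWh/slug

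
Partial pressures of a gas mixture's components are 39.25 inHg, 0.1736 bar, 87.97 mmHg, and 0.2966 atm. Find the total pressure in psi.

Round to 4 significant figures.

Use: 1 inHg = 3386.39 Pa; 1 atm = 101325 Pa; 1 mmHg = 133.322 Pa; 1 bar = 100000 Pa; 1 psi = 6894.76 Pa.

39.25 inHg × 3386.39 = 132916 Pa
0.1736 bar × 100000 = 17360 Pa
87.97 mmHg × 133.322 = 11728.3 Pa
0.2966 atm × 101325 = 30053 Pa
Sum: 132916 + 17360 + 11728.3 + 30053 = 192057 Pa
In psi: 192057 / 6894.76 = 27.8555 psi

27.86 psi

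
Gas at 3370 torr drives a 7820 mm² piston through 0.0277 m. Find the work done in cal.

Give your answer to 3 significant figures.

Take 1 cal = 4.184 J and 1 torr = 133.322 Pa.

23.3 cal

3370 torr → 449295 Pa
7820 mm² → 0.00782 m²
F = P × A = 449295 × 0.00782 = 3513.49 N
W = F × d = 3513.49 × 0.0277 = 97.3237 J
In cal: 97.3237 / 4.184 = 23.2609 cal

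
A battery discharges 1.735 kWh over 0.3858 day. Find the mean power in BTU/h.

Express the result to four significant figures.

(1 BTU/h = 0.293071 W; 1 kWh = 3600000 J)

1.735 kWh × 3600000 = 6.246×10⁶ J
0.3858 day × 86400 = 33333.1 s
P = E / t = 6.246×10⁶ J / 33333.1 s = 187.381 W
187.381 W ÷ (0.293071 W/BTU/h) = 639.371 BTU/h

639.4 BTU/h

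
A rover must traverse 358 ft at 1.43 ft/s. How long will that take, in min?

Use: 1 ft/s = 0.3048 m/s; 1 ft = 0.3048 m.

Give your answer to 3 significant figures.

358 ft × 0.3048 = 109.118 m
1.43 ft/s × 0.3048 = 0.435864 m/s
t = d / v = 109.118 m / 0.435864 m/s = 250.349 s
250.349 s ÷ (60 s/min) = 4.17248 min

4.17 min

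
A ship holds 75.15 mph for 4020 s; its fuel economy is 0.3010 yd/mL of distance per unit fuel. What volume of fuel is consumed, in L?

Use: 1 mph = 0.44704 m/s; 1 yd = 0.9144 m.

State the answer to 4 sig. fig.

75.15 mph → 33.5951 m/s
d = v × t = 33.5951 × 4020 = 135052 m
0.3010 yd/mL → 275234 m/m³
V = d / (distance per unit fuel) = 135052 / 275234 = 0.490681 m³
In L: 0.490681 / 0.001 = 490.681 L

490.7 L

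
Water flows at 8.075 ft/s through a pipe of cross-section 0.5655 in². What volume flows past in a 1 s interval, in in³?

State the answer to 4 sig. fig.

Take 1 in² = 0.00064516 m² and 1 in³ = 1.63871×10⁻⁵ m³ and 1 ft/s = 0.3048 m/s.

54.80 in³

8.075 ft/s × 0.3048 → 2.46126 m/s
0.5655 in² × 0.00064516 → 3.64838×10⁻⁴ m²
V = v × A × t = 2.46126 m/s × 3.64838×10⁻⁴ m² × 1 s = 8.97961×10⁻⁴ m³
8.97961×10⁻⁴ m³ ÷ (1.63871×10⁻⁵ m³/in³) = 54.7968 in³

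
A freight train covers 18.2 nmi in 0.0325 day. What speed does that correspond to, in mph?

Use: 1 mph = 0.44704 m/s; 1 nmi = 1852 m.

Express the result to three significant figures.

18.2 nmi × 1852 → 33706.4 m
0.0325 day × 86400 → 2808 s
v = d / t = 33706.4 m / 2808 s = 12.0037 m/s
12.0037 m/s ÷ (0.44704 m/s/mph) = 26.8515 mph

26.9 mph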